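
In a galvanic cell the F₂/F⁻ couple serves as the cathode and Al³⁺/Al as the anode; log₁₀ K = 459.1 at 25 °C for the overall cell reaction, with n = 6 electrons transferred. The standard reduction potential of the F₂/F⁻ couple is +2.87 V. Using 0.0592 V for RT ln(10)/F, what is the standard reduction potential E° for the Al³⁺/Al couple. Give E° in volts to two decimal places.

E°cell = (0.0592/n)·log K = (0.0592/6)(459.1) = +4.530 V.
Since F₂/F⁻ is the cathode and Al³⁺/Al the anode, E°cell = E°(F₂/F⁻) − E°(Al³⁺/Al).
So E°(Al³⁺/Al) = E°(F₂/F⁻) − E°cell = (+2.87) − (+4.530) = -1.66 V.

-1.66 V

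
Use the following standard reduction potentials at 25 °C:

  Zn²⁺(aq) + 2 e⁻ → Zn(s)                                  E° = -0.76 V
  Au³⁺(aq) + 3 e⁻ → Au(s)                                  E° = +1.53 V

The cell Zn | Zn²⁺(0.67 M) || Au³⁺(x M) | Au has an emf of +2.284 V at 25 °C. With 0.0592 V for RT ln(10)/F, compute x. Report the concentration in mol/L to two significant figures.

Au³⁺/Au is the cathode, Zn²⁺/Zn the anode: E°cell = +2.29 V, n = 6.
Overall reaction: 2 Au³⁺(aq) + 3 Zn(s) → 2 Au(s) + 3 Zn²⁺(aq); Q = [Zn²⁺]^3/[Au³⁺]^2.
From E = E° − (0.0592/n) log Q: log Q = (E° − E)·n/0.0592 = (+2.29 − (+2.284))·6/0.0592 = 0.6081.
So 2·log[Au³⁺] = 3·log(0.67) − log Q = -0.5218 − (0.6081) = -1.1299; log[Au³⁺] = -1.1299 / 2 = -0.5649; [Au³⁺] = 10^(-0.5649) ≈ 0.27 M.

0.27 M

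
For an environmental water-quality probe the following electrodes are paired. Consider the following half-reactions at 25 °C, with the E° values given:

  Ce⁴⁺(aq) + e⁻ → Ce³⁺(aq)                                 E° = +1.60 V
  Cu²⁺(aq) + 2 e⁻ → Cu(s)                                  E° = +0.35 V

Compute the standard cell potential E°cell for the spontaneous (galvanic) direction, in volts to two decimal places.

+1.25 V

The Ce⁴⁺/Ce³⁺ couple has the higher reduction potential, so it is the cathode; Cu²⁺/Cu is oxidised at the anode.
E°cell = E°(cathode) − E°(anode) = (+1.60) − (+0.35) = +1.25 V.
Since E°cell > 0, the reaction is spontaneous under standard conditions.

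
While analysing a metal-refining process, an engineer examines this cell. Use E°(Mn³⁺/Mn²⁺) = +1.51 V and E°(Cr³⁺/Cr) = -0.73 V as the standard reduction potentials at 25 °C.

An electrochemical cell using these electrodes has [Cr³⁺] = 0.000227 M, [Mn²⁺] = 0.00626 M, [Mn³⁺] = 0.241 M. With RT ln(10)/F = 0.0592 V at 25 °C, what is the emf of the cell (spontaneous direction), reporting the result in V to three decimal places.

+2.406 V

Mn³⁺/Mn²⁺ is the cathode (higher E°), Cr³⁺/Cr the anode: E°cell = +1.51 − (-0.73) = +2.24 V, n = 3.
Overall: 3 Mn³⁺(aq) + Cr(s) → 3 Mn²⁺(aq) + Cr³⁺(aq)
Q = [Mn²⁺]^3·[Cr³⁺] / ([Mn³⁺]^3); log Q = -8.400.
E = E° − (0.0592/n) log Q = +2.24 − (0.0592/3)(-8.400) = +2.406 V.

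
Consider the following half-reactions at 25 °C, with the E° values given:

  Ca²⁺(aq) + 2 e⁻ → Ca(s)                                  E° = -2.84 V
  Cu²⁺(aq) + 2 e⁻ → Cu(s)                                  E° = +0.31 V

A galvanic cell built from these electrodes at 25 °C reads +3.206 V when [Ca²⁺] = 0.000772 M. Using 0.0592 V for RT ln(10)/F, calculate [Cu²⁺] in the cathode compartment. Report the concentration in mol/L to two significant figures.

0.060 M

Cu²⁺/Cu is the cathode, Ca²⁺/Ca the anode: E°cell = +3.15 V, n = 2.
Overall reaction: Cu²⁺(aq) + Ca(s) → Cu(s) + Ca²⁺(aq); Q = [Ca²⁺]^1/[Cu²⁺]^1.
From E = E° − (0.0592/n) log Q: log Q = (E° − E)·n/0.0592 = (+3.15 − (+3.206))·2/0.0592 = -1.8919.
So 1·log[Cu²⁺] = 1·log(0.000772) − log Q = -3.1124 − (-1.8919) = -1.2205; [Cu²⁺] = 10^(-1.2205) ≈ 0.060 M.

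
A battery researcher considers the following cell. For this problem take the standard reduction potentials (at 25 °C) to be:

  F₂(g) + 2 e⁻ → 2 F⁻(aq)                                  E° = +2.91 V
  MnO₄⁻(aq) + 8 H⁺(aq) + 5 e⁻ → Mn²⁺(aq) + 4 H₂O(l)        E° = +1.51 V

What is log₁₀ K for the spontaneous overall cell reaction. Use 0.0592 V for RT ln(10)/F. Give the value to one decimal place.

Cathode: F₂/F⁻; anode: MnO₄⁻/Mn²⁺. E°cell = +1.40 V, n = 10.
log K = nE°cell / 0.0592 = (10)(+1.40) / 0.0592 = 236.5.

236.5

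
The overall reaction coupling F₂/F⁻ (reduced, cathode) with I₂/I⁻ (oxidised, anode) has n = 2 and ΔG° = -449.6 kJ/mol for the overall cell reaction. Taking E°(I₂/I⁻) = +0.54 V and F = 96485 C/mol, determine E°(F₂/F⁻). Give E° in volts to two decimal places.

E°cell = −ΔG°/(nF) = −(-449.6×10³)/((2)(96485)) = +2.330 V.
Since F₂/F⁻ is the cathode and I₂/I⁻ the anode, E°cell = E°(F₂/F⁻) − E°(I₂/I⁻).
So E°(F₂/F⁻) = E°cell + E°(I₂/I⁻) = +2.330 + (+0.54) = +2.87 V.

+2.87 V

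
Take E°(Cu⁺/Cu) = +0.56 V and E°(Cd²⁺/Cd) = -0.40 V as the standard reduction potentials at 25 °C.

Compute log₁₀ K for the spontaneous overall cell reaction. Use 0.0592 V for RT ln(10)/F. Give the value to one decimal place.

32.4

Cathode: Cu⁺/Cu; anode: Cd²⁺/Cd. E°cell = +0.96 V, n = 2.
log K = nE°cell / 0.0592 = (2)(+0.96) / 0.0592 = 32.4.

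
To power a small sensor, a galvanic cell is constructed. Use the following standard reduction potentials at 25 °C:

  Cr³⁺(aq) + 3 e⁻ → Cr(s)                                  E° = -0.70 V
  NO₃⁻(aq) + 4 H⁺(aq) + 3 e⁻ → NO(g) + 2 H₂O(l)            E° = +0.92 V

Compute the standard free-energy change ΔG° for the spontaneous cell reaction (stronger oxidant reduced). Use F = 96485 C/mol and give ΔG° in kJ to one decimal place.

-468.9 kJ

NO₃⁻/NO (E° = +0.92 V) is the cathode; Cr³⁺/Cr (E° = -0.70 V) is the anode, so E°cell = +1.62 V.
Balancing electrons gives n = 3 (lcm of 3 and 3).
ΔG° = −nFE° = −(3)(96485)(+1.62) = -468,917 J = -468.9 kJ.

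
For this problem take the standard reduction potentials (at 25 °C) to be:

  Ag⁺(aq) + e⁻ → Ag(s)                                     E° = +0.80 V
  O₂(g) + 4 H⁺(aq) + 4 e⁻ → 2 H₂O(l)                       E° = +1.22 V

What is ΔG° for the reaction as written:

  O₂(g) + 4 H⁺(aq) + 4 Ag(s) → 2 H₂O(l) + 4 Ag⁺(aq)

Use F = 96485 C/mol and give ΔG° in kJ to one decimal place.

-162.1 kJ

As written, O₂/H₂O is reduced (cathode) and Ag⁺/Ag is oxidised (anode), so E°cell = (+1.22) − (+0.80) = +0.42 V.
Balancing electrons gives n = 4.
ΔG° = −nFE° = −(4)(96485)(+0.42) = -162,095 J = -162.1 kJ.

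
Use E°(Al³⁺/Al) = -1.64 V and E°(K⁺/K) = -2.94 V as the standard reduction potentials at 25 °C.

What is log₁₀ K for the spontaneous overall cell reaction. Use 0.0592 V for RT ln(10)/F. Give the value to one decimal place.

Cathode: Al³⁺/Al; anode: K⁺/K. E°cell = +1.30 V, n = 3.
log K = nE°cell / 0.0592 = (3)(+1.30) / 0.0592 = 65.9.

65.9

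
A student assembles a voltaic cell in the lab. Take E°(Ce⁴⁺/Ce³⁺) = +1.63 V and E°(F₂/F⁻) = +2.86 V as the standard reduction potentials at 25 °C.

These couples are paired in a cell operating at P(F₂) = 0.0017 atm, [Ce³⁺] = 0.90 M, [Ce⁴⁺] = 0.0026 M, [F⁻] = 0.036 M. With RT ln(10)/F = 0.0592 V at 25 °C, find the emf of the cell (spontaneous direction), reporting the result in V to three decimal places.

+1.384 V

F₂/F⁻ is the cathode (higher E°), Ce⁴⁺/Ce³⁺ the anode: E°cell = +2.86 − (+1.63) = +1.23 V, n = 2.
Overall: F₂(g) + 2 Ce³⁺(aq) → 2 F⁻(aq) + 2 Ce⁴⁺(aq)
Q = [F⁻]^2·[Ce⁴⁺]^2 / (P(F₂)·[Ce³⁺]^2); log Q = -5.196.
E = E° − (0.0592/n) log Q = +1.23 − (0.0592/2)(-5.196) = +1.384 V.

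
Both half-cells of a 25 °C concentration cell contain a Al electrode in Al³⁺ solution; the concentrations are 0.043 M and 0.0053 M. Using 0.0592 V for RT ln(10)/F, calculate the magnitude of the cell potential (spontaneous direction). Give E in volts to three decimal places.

For a concentration cell E°cell = 0. The 0.043 M side is the cathode (reduction is favoured where [Al³⁺] is higher).
With n = 3, E = −(0.0592/3) log([Al³⁺]ₐₙ/[Al³⁺]꜀ₐₜ) = −(0.0592/3) log(0.0053/0.043) = −(0.0592/3)(-0.909) = +0.018 V.

+0.018 V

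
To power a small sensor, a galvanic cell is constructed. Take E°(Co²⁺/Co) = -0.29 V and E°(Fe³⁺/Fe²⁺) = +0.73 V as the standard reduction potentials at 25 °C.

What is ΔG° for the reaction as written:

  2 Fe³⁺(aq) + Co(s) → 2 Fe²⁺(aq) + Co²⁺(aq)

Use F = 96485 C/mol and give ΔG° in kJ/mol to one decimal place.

-196.8 kJ/mol

As written, Fe³⁺/Fe²⁺ is reduced (cathode) and Co²⁺/Co is oxidised (anode), so E°cell = (+0.73) − (-0.29) = +1.02 V.
Balancing electrons gives n = 2.
ΔG° = −nFE° = −(2)(96485)(+1.02) = -196,829 J = -196.8 kJ/mol.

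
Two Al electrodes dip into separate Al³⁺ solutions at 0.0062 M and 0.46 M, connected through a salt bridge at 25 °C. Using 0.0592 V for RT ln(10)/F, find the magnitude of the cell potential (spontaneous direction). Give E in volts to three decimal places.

+0.037 V

For a concentration cell E°cell = 0. The 0.46 M side is the cathode (reduction is favoured where [Al³⁺] is higher).
With n = 3, E = −(0.0592/3) log([Al³⁺]ₐₙ/[Al³⁺]꜀ₐₜ) = −(0.0592/3) log(0.0062/0.46) = −(0.0592/3)(-1.870) = +0.037 V.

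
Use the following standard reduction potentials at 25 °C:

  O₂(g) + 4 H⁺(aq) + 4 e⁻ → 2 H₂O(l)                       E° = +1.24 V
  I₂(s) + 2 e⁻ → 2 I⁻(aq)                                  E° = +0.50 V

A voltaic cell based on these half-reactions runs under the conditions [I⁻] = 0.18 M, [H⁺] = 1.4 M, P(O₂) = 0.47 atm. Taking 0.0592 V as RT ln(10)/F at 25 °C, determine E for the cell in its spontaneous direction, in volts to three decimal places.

O₂/H₂O is the cathode (higher E°), I₂/I⁻ the anode: E°cell = +1.24 − (+0.50) = +0.74 V, n = 4.
Overall: O₂(g) + 4 H⁺(aq) + 4 I⁻(aq) → 2 H₂O(l) + 2 I₂(s)
Q = 1 / (P(O₂)·[H⁺]^4·[I⁻]^4); log Q = 2.722.
E = E° − (0.0592/n) log Q = +0.74 − (0.0592/4)(2.722) = +0.700 V.

+0.700 V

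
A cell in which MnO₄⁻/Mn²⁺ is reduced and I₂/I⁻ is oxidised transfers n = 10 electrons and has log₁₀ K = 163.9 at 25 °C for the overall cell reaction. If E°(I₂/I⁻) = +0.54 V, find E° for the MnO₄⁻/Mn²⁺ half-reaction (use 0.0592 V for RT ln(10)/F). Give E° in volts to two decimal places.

+1.51 V

E°cell = (0.0592/n)·log K = (0.0592/10)(163.9) = +0.970 V.
Since MnO₄⁻/Mn²⁺ is the cathode and I₂/I⁻ the anode, E°cell = E°(MnO₄⁻/Mn²⁺) − E°(I₂/I⁻).
So E°(MnO₄⁻/Mn²⁺) = E°cell + E°(I₂/I⁻) = +0.970 + (+0.54) = +1.51 V.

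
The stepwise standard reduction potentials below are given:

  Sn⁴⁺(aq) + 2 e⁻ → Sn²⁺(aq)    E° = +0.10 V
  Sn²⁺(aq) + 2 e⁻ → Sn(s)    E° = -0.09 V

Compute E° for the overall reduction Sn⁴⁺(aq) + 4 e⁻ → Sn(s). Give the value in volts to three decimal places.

Standard free energies of sequential steps add: ΔG°₃ = ΔG°₁ + ΔG°₂, so n₃E°₃ = n₁E°₁ + n₂E°₂.
E°₃ = (2×+0.10 + 2×-0.09) / 4 = (+0.020) / 4 = +0.005 V.

+0.005 V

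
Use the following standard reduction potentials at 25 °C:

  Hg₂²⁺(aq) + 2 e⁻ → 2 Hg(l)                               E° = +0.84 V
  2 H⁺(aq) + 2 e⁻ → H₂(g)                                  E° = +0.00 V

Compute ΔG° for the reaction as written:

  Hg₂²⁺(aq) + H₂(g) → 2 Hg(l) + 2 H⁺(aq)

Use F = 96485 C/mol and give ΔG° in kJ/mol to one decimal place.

-162.1 kJ/mol

As written, Hg₂²⁺/Hg is reduced (cathode) and H⁺/H₂ is oxidised (anode), so E°cell = (+0.84) − (+0.00) = +0.84 V.
Balancing electrons gives n = 2.
ΔG° = −nFE° = −(2)(96485)(+0.84) = -162,095 J = -162.1 kJ/mol.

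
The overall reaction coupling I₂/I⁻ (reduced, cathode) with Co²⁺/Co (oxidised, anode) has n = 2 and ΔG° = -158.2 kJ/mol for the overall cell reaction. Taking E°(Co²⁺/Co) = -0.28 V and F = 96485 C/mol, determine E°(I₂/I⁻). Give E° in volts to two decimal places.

+0.54 V

E°cell = −ΔG°/(nF) = −(-158.2×10³)/((2)(96485)) = +0.820 V.
Since I₂/I⁻ is the cathode and Co²⁺/Co the anode, E°cell = E°(I₂/I⁻) − E°(Co²⁺/Co).
So E°(I₂/I⁻) = E°cell + E°(Co²⁺/Co) = +0.820 + (-0.28) = +0.54 V.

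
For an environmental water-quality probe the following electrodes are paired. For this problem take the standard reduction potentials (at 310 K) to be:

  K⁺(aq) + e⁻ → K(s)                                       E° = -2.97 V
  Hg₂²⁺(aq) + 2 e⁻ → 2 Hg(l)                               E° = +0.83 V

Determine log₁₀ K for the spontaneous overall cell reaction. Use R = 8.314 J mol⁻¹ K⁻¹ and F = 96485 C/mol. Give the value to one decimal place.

Cathode: Hg₂²⁺/Hg; anode: K⁺/K. E°cell = (+0.83) − (-2.97) = +3.80 V, with n = 2.
ΔG° = −nFE° = −RT ln K, so ln K = nFE°/(RT) = (2)(96485)(+3.80) / ((8.314)(310)) = 284.513.
log₁₀ K = 284.513 / ln 10 = 123.6.

123.6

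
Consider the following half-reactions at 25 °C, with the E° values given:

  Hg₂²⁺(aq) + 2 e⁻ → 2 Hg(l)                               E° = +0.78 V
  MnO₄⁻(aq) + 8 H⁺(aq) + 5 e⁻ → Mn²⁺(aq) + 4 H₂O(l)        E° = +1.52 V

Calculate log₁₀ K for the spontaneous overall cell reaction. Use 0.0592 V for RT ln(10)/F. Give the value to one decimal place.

125.0

Cathode: MnO₄⁻/Mn²⁺; anode: Hg₂²⁺/Hg. E°cell = +0.74 V, n = 10.
log K = nE°cell / 0.0592 = (10)(+0.74) / 0.0592 = 125.0.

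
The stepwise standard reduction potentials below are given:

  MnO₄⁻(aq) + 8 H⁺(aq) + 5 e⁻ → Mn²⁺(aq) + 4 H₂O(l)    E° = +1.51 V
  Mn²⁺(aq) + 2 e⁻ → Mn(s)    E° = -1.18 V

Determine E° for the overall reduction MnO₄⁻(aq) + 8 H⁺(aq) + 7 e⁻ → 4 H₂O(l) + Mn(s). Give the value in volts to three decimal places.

+0.741 V

Standard free energies of sequential steps add: ΔG°₃ = ΔG°₁ + ΔG°₂, so n₃E°₃ = n₁E°₁ + n₂E°₂.
E°₃ = (5×+1.51 + 2×-1.18) / 7 = (+5.190) / 7 = +0.741 V.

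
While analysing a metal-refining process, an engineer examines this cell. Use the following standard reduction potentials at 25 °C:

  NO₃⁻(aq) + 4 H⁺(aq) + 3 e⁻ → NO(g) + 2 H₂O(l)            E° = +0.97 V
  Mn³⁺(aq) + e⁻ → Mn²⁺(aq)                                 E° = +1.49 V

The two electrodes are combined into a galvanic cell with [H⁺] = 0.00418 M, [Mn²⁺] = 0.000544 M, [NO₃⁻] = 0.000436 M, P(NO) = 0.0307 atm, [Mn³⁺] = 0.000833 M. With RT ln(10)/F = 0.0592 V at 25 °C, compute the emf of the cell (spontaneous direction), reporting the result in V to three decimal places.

+0.755 V

Mn³⁺/Mn²⁺ is the cathode (higher E°), NO₃⁻/NO the anode: E°cell = +1.49 − (+0.97) = +0.52 V, n = 3.
Overall: 3 Mn³⁺(aq) + NO(g) + 2 H₂O(l) → 3 Mn²⁺(aq) + NO₃⁻(aq) + 4 H⁺(aq)
Q = [Mn²⁺]^3·[NO₃⁻]·[H⁺]^4 / ([Mn³⁺]^3·P(NO)); log Q = -11.918.
E = E° − (0.0592/n) log Q = +0.52 − (0.0592/3)(-11.918) = +0.755 V.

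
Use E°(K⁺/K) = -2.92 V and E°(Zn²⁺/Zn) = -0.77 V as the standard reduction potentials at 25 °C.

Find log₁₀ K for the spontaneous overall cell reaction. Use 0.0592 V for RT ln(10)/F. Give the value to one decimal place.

72.6

Cathode: Zn²⁺/Zn; anode: K⁺/K. E°cell = +2.15 V, n = 2.
log K = nE°cell / 0.0592 = (2)(+2.15) / 0.0592 = 72.6.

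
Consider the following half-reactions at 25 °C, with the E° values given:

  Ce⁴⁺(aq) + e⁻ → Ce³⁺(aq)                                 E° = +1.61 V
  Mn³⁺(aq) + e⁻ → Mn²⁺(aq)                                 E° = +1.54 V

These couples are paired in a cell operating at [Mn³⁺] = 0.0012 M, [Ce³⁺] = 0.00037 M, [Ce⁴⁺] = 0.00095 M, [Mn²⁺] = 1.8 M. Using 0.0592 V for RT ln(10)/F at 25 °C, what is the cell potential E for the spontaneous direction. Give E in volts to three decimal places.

Ce⁴⁺/Ce³⁺ is the cathode (higher E°), Mn³⁺/Mn²⁺ the anode: E°cell = +1.61 − (+1.54) = +0.07 V, n = 1.
Overall: Ce⁴⁺(aq) + Mn²⁺(aq) → Ce³⁺(aq) + Mn³⁺(aq)
Q = [Ce³⁺]·[Mn³⁺] / ([Ce⁴⁺]·[Mn²⁺]); log Q = -3.586.
E = E° − (0.0592/n) log Q = +0.07 − (0.0592/1)(-3.586) = +0.282 V.

+0.282 V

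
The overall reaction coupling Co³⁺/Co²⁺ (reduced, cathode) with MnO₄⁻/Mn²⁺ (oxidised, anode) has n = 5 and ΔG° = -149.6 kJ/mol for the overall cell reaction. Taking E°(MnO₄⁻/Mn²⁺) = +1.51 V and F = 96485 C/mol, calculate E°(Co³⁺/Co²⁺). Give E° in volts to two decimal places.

+1.82 V

E°cell = −ΔG°/(nF) = −(-149.6×10³)/((5)(96485)) = +0.310 V.
Since Co³⁺/Co²⁺ is the cathode and MnO₄⁻/Mn²⁺ the anode, E°cell = E°(Co³⁺/Co²⁺) − E°(MnO₄⁻/Mn²⁺).
So E°(Co³⁺/Co²⁺) = E°cell + E°(MnO₄⁻/Mn²⁺) = +0.310 + (+1.51) = +1.82 V.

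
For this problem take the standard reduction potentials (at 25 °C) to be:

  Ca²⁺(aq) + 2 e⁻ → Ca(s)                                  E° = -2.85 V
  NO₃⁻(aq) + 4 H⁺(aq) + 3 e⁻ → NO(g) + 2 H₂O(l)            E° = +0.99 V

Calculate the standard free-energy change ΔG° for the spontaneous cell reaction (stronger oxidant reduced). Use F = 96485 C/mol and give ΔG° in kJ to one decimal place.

-2223.0 kJ

NO₃⁻/NO (E° = +0.99 V) is the cathode; Ca²⁺/Ca (E° = -2.85 V) is the anode, so E°cell = +3.84 V.
Balancing electrons gives n = 6 (lcm of 3 and 2).
ΔG° = −nFE° = −(6)(96485)(+3.84) = -2,223,014 J = -2223.0 kJ.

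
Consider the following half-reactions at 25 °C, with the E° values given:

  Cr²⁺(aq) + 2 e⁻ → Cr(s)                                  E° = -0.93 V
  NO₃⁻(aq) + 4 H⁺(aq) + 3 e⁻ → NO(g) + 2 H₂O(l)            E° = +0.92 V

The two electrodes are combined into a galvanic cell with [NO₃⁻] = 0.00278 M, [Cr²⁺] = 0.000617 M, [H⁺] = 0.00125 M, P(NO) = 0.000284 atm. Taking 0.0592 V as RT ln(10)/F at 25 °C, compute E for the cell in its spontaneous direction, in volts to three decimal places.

+1.735 V

NO₃⁻/NO is the cathode (higher E°), Cr²⁺/Cr the anode: E°cell = +0.92 − (-0.93) = +1.85 V, n = 6.
Overall: 2 NO₃⁻(aq) + 8 H⁺(aq) + 3 Cr(s) → 2 NO(g) + 4 H₂O(l) + 3 Cr²⁺(aq)
Q = P(NO)^2·[Cr²⁺]^3 / ([NO₃⁻]^2·[H⁺]^8); log Q = 11.614.
E = E° − (0.0592/n) log Q = +1.85 − (0.0592/6)(11.614) = +1.735 V.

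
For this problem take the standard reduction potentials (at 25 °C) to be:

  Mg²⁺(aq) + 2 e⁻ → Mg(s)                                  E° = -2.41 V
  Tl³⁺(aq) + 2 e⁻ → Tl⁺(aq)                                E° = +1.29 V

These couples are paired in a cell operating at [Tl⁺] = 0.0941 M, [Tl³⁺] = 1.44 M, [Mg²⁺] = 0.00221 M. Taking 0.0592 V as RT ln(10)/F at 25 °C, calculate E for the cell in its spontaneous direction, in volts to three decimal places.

+3.814 V

Tl³⁺/Tl⁺ is the cathode (higher E°), Mg²⁺/Mg the anode: E°cell = +1.29 − (-2.41) = +3.70 V, n = 2.
Overall: Tl³⁺(aq) + Mg(s) → Tl⁺(aq) + Mg²⁺(aq)
Q = [Tl⁺]·[Mg²⁺] / ([Tl³⁺]); log Q = -3.840.
E = E° − (0.0592/n) log Q = +3.70 − (0.0592/2)(-3.840) = +3.814 V.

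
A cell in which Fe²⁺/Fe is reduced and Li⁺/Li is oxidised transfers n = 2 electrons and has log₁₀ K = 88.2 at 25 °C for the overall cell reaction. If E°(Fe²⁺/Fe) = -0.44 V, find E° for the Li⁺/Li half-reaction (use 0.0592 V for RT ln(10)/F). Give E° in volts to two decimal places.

-3.05 V

E°cell = (0.0592/n)·log K = (0.0592/2)(88.2) = +2.611 V.
Since Fe²⁺/Fe is the cathode and Li⁺/Li the anode, E°cell = E°(Fe²⁺/Fe) − E°(Li⁺/Li).
So E°(Li⁺/Li) = E°(Fe²⁺/Fe) − E°cell = (-0.44) − (+2.611) = -3.05 V.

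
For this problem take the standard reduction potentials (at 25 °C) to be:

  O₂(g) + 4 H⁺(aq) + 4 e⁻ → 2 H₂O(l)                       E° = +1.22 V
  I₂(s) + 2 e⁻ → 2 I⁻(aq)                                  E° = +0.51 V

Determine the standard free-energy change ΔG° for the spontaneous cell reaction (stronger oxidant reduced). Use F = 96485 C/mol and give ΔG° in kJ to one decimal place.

O₂/H₂O (E° = +1.22 V) is the cathode; I₂/I⁻ (E° = +0.51 V) is the anode, so E°cell = +0.71 V.
Balancing electrons gives n = 4 (lcm of 4 and 2).
ΔG° = −nFE° = −(4)(96485)(+0.71) = -274,017 J = -274.0 kJ.

-274.0 kJ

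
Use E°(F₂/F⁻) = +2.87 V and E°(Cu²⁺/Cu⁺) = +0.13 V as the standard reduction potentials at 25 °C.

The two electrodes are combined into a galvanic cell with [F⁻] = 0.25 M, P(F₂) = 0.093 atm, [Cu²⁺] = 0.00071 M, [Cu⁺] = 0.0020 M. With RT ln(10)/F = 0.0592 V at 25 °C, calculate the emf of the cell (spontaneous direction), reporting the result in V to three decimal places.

F₂/F⁻ is the cathode (higher E°), Cu²⁺/Cu⁺ the anode: E°cell = +2.87 − (+0.13) = +2.74 V, n = 2.
Overall: F₂(g) + 2 Cu⁺(aq) → 2 F⁻(aq) + 2 Cu²⁺(aq)
Q = [F⁻]^2·[Cu²⁺]^2 / (P(F₂)·[Cu⁺]^2); log Q = -1.072.
E = E° − (0.0592/n) log Q = +2.74 − (0.0592/2)(-1.072) = +2.772 V.

+2.772 V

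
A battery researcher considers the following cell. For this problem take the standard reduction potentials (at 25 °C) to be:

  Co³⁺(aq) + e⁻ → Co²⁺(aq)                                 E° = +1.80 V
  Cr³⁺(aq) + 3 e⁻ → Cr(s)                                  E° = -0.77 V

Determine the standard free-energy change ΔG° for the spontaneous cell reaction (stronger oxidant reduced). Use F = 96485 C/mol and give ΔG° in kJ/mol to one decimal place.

-743.9 kJ/mol

Co³⁺/Co²⁺ (E° = +1.80 V) is the cathode; Cr³⁺/Cr (E° = -0.77 V) is the anode, so E°cell = +2.57 V.
Balancing electrons gives n = 3 (lcm of 1 and 3).
ΔG° = −nFE° = −(3)(96485)(+2.57) = -743,899 J = -743.9 kJ/mol.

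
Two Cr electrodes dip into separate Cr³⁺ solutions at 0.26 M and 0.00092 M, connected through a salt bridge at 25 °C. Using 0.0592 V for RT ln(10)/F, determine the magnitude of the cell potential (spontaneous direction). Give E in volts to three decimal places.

+0.048 V

For a concentration cell E°cell = 0. The 0.26 M side is the cathode (reduction is favoured where [Cr³⁺] is higher).
With n = 3, E = −(0.0592/3) log([Cr³⁺]ₐₙ/[Cr³⁺]꜀ₐₜ) = −(0.0592/3) log(0.00092/0.26) = −(0.0592/3)(-2.451) = +0.048 V.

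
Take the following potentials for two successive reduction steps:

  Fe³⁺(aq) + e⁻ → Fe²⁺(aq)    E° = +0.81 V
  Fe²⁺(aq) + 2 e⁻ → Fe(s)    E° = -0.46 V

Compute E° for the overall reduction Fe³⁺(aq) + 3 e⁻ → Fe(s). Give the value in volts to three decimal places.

-0.037 V

Adding the free-energy changes (−nFE°) of the two steps gives −n₃FE°₃ = −n₁FE°₁ − n₂FE°₂.
E°₃ = (1×+0.81 + 2×-0.46) / 3 = (-0.110) / 3 = -0.037 V.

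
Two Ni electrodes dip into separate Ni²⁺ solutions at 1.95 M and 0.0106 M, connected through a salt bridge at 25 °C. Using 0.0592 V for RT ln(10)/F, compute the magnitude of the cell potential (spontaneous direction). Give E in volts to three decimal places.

For a concentration cell E°cell = 0. The 1.95 M side is the cathode (reduction is favoured where [Ni²⁺] is higher).
With n = 2, E = −(0.0592/2) log([Ni²⁺]ₐₙ/[Ni²⁺]꜀ₐₜ) = −(0.0592/2) log(0.0106/1.95) = −(0.0592/2)(-2.265) = +0.067 V.

+0.067 V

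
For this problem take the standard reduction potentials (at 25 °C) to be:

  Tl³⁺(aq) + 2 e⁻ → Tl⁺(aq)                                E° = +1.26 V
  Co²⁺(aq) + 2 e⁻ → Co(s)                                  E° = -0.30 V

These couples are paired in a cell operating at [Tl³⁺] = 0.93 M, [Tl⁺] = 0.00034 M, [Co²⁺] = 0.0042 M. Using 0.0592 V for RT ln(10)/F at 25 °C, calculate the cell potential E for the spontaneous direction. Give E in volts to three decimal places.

+1.732 V

Tl³⁺/Tl⁺ is the cathode (higher E°), Co²⁺/Co the anode: E°cell = +1.26 − (-0.30) = +1.56 V, n = 2.
Overall: Tl³⁺(aq) + Co(s) → Tl⁺(aq) + Co²⁺(aq)
Q = [Tl⁺]·[Co²⁺] / ([Tl³⁺]); log Q = -5.814.
E = E° − (0.0592/n) log Q = +1.56 − (0.0592/2)(-5.814) = +1.732 V.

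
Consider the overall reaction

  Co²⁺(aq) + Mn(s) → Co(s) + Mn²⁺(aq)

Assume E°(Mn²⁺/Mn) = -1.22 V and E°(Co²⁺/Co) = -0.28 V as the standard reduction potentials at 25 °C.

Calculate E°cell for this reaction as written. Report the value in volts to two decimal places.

The Co²⁺/Co couple has the higher reduction potential, so it is the cathode; Mn²⁺/Mn is oxidised at the anode.
E°cell = E°(cathode) − E°(anode) = (-0.28) − (-1.22) = +0.94 V.

+0.94 V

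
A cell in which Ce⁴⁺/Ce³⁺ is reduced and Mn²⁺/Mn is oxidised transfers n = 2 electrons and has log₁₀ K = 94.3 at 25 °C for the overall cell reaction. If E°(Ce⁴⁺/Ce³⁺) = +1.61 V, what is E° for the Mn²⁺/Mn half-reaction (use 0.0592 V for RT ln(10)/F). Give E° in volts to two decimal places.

-1.18 V

E°cell = (0.0592/n)·log K = (0.0592/2)(94.3) = +2.791 V.
Since Ce⁴⁺/Ce³⁺ is the cathode and Mn²⁺/Mn the anode, E°cell = E°(Ce⁴⁺/Ce³⁺) − E°(Mn²⁺/Mn).
So E°(Mn²⁺/Mn) = E°(Ce⁴⁺/Ce³⁺) − E°cell = (+1.61) − (+2.791) = -1.18 V.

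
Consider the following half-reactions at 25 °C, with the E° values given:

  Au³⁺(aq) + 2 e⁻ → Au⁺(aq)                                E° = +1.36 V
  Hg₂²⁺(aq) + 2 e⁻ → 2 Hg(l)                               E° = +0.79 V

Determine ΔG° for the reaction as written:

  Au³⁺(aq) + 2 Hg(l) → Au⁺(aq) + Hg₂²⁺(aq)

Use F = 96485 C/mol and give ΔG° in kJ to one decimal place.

-110.0 kJ

As written, Au³⁺/Au⁺ is reduced (cathode) and Hg₂²⁺/Hg is oxidised (anode), so E°cell = (+1.36) − (+0.79) = +0.57 V.
Balancing electrons gives n = 2.
ΔG° = −nFE° = −(2)(96485)(+0.57) = -109,993 J = -110.0 kJ.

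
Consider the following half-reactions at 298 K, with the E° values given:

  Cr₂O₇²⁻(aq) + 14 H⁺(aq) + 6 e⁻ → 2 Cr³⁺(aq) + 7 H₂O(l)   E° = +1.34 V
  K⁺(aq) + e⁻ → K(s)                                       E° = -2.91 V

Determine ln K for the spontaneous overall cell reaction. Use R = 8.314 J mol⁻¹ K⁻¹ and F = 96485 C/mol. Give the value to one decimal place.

Cathode: Cr₂O₇²⁻/Cr³⁺; anode: K⁺/K. E°cell = (+1.34) − (-2.91) = +4.25 V, with n = 6.
ΔG° = −nFE° = −RT ln K, so ln K = nFE°/(RT) = (6)(96485)(+4.25) / ((8.314)(298)) = 993.056.

993.1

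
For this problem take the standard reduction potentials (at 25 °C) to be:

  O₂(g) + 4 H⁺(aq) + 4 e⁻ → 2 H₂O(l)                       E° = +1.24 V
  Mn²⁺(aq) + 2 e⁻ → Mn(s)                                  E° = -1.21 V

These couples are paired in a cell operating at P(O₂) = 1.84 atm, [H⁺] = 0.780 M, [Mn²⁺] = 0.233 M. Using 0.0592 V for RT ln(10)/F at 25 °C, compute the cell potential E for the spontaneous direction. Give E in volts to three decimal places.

O₂/H₂O is the cathode (higher E°), Mn²⁺/Mn the anode: E°cell = +1.24 − (-1.21) = +2.45 V, n = 4.
Overall: O₂(g) + 4 H⁺(aq) + 2 Mn(s) → 2 H₂O(l) + 2 Mn²⁺(aq)
Q = [Mn²⁺]^2 / (P(O₂)·[H⁺]^4); log Q = -1.098.
E = E° − (0.0592/n) log Q = +2.45 − (0.0592/4)(-1.098) = +2.466 V.

+2.466 V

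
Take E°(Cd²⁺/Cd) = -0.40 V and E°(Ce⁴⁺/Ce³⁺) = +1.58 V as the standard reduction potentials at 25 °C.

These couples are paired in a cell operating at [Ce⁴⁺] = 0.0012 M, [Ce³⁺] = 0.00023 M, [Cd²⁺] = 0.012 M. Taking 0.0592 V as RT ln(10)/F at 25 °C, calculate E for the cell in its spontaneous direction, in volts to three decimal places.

Ce⁴⁺/Ce³⁺ is the cathode (higher E°), Cd²⁺/Cd the anode: E°cell = +1.58 − (-0.40) = +1.98 V, n = 2.
Overall: 2 Ce⁴⁺(aq) + Cd(s) → 2 Ce³⁺(aq) + Cd²⁺(aq)
Q = [Ce³⁺]^2·[Cd²⁺] / ([Ce⁴⁺]^2); log Q = -3.356.
E = E° − (0.0592/n) log Q = +1.98 − (0.0592/2)(-3.356) = +2.079 V.

+2.079 V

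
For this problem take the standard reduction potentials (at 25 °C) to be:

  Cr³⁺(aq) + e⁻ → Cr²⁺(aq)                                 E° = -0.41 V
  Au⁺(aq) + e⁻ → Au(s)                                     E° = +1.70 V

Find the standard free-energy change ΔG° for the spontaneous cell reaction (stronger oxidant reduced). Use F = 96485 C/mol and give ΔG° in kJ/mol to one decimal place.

-203.6 kJ/mol

Au⁺/Au (E° = +1.70 V) is the cathode; Cr³⁺/Cr²⁺ (E° = -0.41 V) is the anode, so E°cell = +2.11 V.
Balancing electrons gives n = 1 (lcm of 1 and 1).
ΔG° = −nFE° = −(1)(96485)(+2.11) = -203,583 J = -203.6 kJ/mol.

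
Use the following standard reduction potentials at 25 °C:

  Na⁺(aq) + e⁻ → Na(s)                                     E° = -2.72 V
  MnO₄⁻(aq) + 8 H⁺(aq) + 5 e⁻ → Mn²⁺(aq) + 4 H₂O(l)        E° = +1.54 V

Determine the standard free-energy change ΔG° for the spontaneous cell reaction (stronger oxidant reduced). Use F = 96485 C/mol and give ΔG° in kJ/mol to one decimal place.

-2055.1 kJ/mol

MnO₄⁻/Mn²⁺ (E° = +1.54 V) is the cathode; Na⁺/Na (E° = -2.72 V) is the anode, so E°cell = +4.26 V.
Balancing electrons gives n = 5 (lcm of 5 and 1).
ΔG° = −nFE° = −(5)(96485)(+4.26) = -2,055,130 J = -2055.1 kJ/mol.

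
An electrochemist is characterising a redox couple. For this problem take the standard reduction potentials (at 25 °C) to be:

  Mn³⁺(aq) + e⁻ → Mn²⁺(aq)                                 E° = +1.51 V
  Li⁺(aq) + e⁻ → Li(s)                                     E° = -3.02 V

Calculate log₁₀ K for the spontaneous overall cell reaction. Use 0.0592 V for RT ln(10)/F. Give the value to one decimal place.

76.5

Cathode: Mn³⁺/Mn²⁺; anode: Li⁺/Li. E°cell = +4.53 V, n = 1.
log K = nE°cell / 0.0592 = (1)(+4.53) / 0.0592 = 76.5.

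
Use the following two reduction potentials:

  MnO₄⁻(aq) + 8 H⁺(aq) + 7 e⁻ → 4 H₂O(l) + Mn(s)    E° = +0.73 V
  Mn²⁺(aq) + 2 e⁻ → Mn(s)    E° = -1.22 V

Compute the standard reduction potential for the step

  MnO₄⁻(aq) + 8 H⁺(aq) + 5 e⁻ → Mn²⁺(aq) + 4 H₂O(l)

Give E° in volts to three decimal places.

Sequential free energies add, so n₃E°₃ = n₁E°₁ + n₂E°₂.
With n₃ = 7, and the known step contributing 2×(-1.22) V, the unknown satisfies 5·E° = 7×(+0.73) − 2×(-1.22) = +7.550.
E° = +7.550 / 5 = +1.510 V.

+1.510 V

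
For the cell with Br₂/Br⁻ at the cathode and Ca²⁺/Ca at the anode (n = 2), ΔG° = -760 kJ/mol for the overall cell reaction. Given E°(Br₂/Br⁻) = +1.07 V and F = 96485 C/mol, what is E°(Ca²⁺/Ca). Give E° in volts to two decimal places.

-2.87 V

E°cell = −ΔG°/(nF) = −(-760×10³)/((2)(96485)) = +3.938 V.
Since Br₂/Br⁻ is the cathode and Ca²⁺/Ca the anode, E°cell = E°(Br₂/Br⁻) − E°(Ca²⁺/Ca).
So E°(Ca²⁺/Ca) = E°(Br₂/Br⁻) − E°cell = (+1.07) − (+3.938) = -2.87 V.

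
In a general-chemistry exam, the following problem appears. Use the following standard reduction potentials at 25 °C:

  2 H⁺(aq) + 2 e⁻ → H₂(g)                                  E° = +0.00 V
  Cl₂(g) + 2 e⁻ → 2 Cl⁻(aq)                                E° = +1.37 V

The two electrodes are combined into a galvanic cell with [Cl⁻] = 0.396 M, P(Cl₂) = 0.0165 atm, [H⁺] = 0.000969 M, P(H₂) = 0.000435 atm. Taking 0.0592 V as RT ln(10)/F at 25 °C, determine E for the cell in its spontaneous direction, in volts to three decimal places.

+1.420 V

Cl₂/Cl⁻ is the cathode (higher E°), H⁺/H₂ the anode: E°cell = +1.37 − (+0.00) = +1.37 V, n = 2.
Overall: Cl₂(g) + H₂(g) → 2 Cl⁻(aq) + 2 H⁺(aq)
Q = [Cl⁻]^2·[H⁺]^2 / (P(Cl₂)·P(H₂)); log Q = -1.688.
E = E° − (0.0592/n) log Q = +1.37 − (0.0592/2)(-1.688) = +1.420 V.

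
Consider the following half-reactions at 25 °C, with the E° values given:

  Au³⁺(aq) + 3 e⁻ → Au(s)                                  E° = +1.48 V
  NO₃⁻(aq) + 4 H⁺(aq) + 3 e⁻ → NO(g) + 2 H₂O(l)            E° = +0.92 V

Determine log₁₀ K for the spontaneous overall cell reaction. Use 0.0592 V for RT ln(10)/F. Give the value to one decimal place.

Cathode: Au³⁺/Au; anode: NO₃⁻/NO. E°cell = +0.56 V, n = 3.
log K = nE°cell / 0.0592 = (3)(+0.56) / 0.0592 = 28.4.

28.4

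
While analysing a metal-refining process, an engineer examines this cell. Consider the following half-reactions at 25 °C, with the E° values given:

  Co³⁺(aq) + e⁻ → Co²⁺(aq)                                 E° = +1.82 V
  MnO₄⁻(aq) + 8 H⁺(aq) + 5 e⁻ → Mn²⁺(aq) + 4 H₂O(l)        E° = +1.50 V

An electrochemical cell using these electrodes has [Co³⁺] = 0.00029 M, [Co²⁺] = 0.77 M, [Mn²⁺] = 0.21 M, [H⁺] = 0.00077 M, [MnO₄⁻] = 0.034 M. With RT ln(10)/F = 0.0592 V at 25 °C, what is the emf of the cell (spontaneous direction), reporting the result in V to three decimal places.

+0.422 V

Co³⁺/Co²⁺ is the cathode (higher E°), MnO₄⁻/Mn²⁺ the anode: E°cell = +1.82 − (+1.50) = +0.32 V, n = 5.
Overall: 5 Co³⁺(aq) + Mn²⁺(aq) + 4 H₂O(l) → 5 Co²⁺(aq) + MnO₄⁻(aq) + 8 H⁺(aq)
Q = [Co²⁺]^5·[MnO₄⁻]·[H⁺]^8 / ([Co³⁺]^5·[Mn²⁺]); log Q = -8.578.
E = E° − (0.0592/n) log Q = +0.32 − (0.0592/5)(-8.578) = +0.422 V.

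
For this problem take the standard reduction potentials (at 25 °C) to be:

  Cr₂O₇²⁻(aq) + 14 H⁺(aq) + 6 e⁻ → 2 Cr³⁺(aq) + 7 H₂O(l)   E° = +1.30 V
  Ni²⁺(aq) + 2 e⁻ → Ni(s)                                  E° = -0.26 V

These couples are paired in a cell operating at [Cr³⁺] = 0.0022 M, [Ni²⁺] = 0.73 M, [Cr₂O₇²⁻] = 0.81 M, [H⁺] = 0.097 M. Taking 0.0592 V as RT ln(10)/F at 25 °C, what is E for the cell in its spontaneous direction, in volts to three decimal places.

+1.476 V

Cr₂O₇²⁻/Cr³⁺ is the cathode (higher E°), Ni²⁺/Ni the anode: E°cell = +1.30 − (-0.26) = +1.56 V, n = 6.
Overall: Cr₂O₇²⁻(aq) + 14 H⁺(aq) + 3 Ni(s) → 2 Cr³⁺(aq) + 7 H₂O(l) + 3 Ni²⁺(aq)
Q = [Cr³⁺]^2·[Ni²⁺]^3 / ([Cr₂O₇²⁻]·[H⁺]^14); log Q = 8.552.
E = E° − (0.0592/n) log Q = +1.56 − (0.0592/6)(8.552) = +1.476 V.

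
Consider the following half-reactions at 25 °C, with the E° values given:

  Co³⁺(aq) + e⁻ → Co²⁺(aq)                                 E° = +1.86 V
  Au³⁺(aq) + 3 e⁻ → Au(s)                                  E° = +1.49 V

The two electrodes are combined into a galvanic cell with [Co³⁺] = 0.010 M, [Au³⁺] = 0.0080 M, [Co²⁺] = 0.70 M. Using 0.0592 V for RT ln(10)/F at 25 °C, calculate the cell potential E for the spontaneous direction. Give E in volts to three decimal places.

Co³⁺/Co²⁺ is the cathode (higher E°), Au³⁺/Au the anode: E°cell = +1.86 − (+1.49) = +0.37 V, n = 3.
Overall: 3 Co³⁺(aq) + Au(s) → 3 Co²⁺(aq) + Au³⁺(aq)
Q = [Co²⁺]^3·[Au³⁺] / ([Co³⁺]^3); log Q = 3.438.
E = E° − (0.0592/n) log Q = +0.37 − (0.0592/3)(3.438) = +0.302 V.

+0.302 V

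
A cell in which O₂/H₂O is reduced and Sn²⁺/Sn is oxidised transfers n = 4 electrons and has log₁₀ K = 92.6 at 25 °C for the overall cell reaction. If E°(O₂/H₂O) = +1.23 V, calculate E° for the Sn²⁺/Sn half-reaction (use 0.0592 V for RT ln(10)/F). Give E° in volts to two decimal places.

E°cell = (0.0592/n)·log K = (0.0592/4)(92.6) = +1.370 V.
Since O₂/H₂O is the cathode and Sn²⁺/Sn the anode, E°cell = E°(O₂/H₂O) − E°(Sn²⁺/Sn).
So E°(Sn²⁺/Sn) = E°(O₂/H₂O) − E°cell = (+1.23) − (+1.370) = -0.14 V.

-0.14 V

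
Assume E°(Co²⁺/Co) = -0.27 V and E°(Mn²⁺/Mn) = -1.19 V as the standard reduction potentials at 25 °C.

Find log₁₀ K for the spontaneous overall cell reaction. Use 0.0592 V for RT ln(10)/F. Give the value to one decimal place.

31.1

Cathode: Co²⁺/Co; anode: Mn²⁺/Mn. E°cell = +0.92 V, n = 2.
log K = nE°cell / 0.0592 = (2)(+0.92) / 0.0592 = 31.1.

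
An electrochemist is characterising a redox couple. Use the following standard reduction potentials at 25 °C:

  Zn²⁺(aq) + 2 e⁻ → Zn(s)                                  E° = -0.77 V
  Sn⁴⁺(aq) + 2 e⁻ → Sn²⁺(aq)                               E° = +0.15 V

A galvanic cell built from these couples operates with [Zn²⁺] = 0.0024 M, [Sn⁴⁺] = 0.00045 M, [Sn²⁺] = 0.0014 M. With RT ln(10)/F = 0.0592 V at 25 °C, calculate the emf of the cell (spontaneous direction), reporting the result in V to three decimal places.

+0.983 V

Sn⁴⁺/Sn²⁺ is the cathode (higher E°), Zn²⁺/Zn the anode: E°cell = +0.15 − (-0.77) = +0.92 V, n = 2.
Overall: Sn⁴⁺(aq) + Zn(s) → Sn²⁺(aq) + Zn²⁺(aq)
Q = [Sn²⁺]·[Zn²⁺] / ([Sn⁴⁺]); log Q = -2.127.
E = E° − (0.0592/n) log Q = +0.92 − (0.0592/2)(-2.127) = +0.983 V.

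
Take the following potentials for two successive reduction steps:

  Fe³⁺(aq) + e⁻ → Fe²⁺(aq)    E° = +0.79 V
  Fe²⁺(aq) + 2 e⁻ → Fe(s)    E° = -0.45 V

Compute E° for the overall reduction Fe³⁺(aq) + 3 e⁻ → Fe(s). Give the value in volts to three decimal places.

Adding the free-energy changes (−nFE°) of the two steps gives −n₃FE°₃ = −n₁FE°₁ − n₂FE°₂.
E°₃ = (1×+0.79 + 2×-0.45) / 3 = (-0.110) / 3 = -0.037 V.

-0.037 V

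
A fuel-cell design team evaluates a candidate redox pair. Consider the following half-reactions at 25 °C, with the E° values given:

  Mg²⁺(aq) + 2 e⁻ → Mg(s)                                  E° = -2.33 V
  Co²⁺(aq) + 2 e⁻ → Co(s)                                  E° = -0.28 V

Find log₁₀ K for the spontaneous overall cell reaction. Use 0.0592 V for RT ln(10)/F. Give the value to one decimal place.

69.3

Cathode: Co²⁺/Co; anode: Mg²⁺/Mg. E°cell = +2.05 V, n = 2.
log K = nE°cell / 0.0592 = (2)(+2.05) / 0.0592 = 69.3.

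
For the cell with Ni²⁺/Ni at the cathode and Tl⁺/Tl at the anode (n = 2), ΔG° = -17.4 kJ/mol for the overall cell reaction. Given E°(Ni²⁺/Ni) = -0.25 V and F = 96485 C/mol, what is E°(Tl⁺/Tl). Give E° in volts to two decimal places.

-0.34 V

E°cell = −ΔG°/(nF) = −(-17.4×10³)/((2)(96485)) = +0.090 V.
Since Ni²⁺/Ni is the cathode and Tl⁺/Tl the anode, E°cell = E°(Ni²⁺/Ni) − E°(Tl⁺/Tl).
So E°(Tl⁺/Tl) = E°(Ni²⁺/Ni) − E°cell = (-0.25) − (+0.090) = -0.34 V.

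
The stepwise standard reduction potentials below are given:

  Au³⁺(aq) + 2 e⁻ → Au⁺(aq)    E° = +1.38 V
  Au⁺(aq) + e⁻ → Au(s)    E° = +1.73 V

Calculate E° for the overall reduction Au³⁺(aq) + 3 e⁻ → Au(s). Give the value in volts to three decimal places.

Standard free energies of sequential steps add: ΔG°₃ = ΔG°₁ + ΔG°₂, so n₃E°₃ = n₁E°₁ + n₂E°₂.
E°₃ = (2×+1.38 + 1×+1.73) / 3 = (+4.490) / 3 = +1.497 V.

+1.497 V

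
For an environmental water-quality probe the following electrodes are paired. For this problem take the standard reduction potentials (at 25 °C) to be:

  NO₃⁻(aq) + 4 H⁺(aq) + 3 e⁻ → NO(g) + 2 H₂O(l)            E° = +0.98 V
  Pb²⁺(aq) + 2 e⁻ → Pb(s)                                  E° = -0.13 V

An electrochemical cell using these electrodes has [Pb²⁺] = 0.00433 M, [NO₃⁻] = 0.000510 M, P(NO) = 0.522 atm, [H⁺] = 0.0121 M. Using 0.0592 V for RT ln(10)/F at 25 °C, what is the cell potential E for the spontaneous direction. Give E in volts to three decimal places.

+0.969 V

NO₃⁻/NO is the cathode (higher E°), Pb²⁺/Pb the anode: E°cell = +0.98 − (-0.13) = +1.11 V, n = 6.
Overall: 2 NO₃⁻(aq) + 8 H⁺(aq) + 3 Pb(s) → 2 NO(g) + 4 H₂O(l) + 3 Pb²⁺(aq)
Q = P(NO)^2·[Pb²⁺]^3 / ([NO₃⁻]^2·[H⁺]^8); log Q = 14.267.
E = E° − (0.0592/n) log Q = +1.11 − (0.0592/6)(14.267) = +0.969 V.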